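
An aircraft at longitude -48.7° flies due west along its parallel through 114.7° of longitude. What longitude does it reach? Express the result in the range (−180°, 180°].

Start at -48.7°; shift −114.7° → -163.4°.
-163.4° already lies in (−180°, 180°].

-163.4°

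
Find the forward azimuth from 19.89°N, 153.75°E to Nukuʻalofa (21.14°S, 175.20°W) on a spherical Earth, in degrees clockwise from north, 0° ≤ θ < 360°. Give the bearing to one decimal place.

141.8°

Δλ = -175.20 − 153.75 = -328.95°; wrapped into (−180°, 180°]: 31.05°.
θ = atan2( sin Δλ · cos φ₂ , cos φ₁ · sin φ₂ − sin φ₁ · cos φ₂ · cos Δλ )
  = atan2(0.48107, -0.61099) = 141.784° → normalised to [0°, 360°): 141.784°.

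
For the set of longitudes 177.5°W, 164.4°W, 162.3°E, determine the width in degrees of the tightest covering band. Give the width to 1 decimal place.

33.3°

Sort the longitudes: -177.5°, -164.4°, +162.3°.
Eastward gaps between consecutive values (wrapping around): 13.1°, 326.7°, 20.2°.
Largest gap = 326.7° ⇒ minimal covering band is its complement: 360° − 326.7° = 33.3°.
Band runs from +162.3° eastward to -164.4°, crossing the antimeridian.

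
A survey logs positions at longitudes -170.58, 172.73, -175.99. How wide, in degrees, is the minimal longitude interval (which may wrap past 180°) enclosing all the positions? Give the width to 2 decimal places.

Sort the longitudes: -175.99°, -170.58°, +172.73°.
Eastward gaps between consecutive values (wrapping around): 5.41°, 343.31°, 11.28°.
Largest gap = 343.31° ⇒ minimal covering band is its complement: 360° − 343.31° = 16.69°.
Band runs from +172.73° eastward to -170.58°, crossing the antimeridian.

16.69°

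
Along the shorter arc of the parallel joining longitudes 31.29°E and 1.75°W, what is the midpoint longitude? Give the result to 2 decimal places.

14.77°E

Signed shortest Δλ from +31.29° to -1.75° is -33.04°.
Midpoint longitude = +31.29° + (-33.04°)/2 = +31.29° − 16.52° = +14.77°.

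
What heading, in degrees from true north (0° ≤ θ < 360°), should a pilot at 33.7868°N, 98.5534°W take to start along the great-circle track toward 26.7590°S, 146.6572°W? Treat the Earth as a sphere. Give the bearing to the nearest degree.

Δλ = -146.6572 − -98.5534 = -48.1038°.
θ = atan2( sin Δλ · cos φ₂ , cos φ₁ · sin φ₂ − sin φ₁ · cos φ₂ · cos Δλ )
  = atan2(-0.66464, -0.70579) = -136.720° → normalised to [0°, 360°): 223.280°.

223°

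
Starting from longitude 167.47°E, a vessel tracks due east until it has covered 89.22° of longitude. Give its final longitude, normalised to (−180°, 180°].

103.31°W

Start at +167.47°; shift +89.22° → +256.69°.
+256.69° lies outside (−180°, 180°]; subtract 360° → -103.31°.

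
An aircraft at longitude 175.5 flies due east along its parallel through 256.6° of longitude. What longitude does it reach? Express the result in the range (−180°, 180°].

Start at +175.5°; shift +256.6° → +432.1°.
+432.1° lies outside (−180°, 180°]; subtract 360° → +72.1°.

+72.1°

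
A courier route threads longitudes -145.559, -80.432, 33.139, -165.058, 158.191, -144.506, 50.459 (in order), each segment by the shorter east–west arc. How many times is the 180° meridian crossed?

4

Leg 1: -145.559° → -80.432°, shortest Δλ = 65.127° (east) — does not cross 180°.
Leg 2: -80.432° → +33.139°, shortest Δλ = 113.571° (east) — does not cross 180°.
Leg 3: +33.139° → -165.058°, shortest Δλ = 161.803° (east) — crosses 180°.
Leg 4: -165.058° → +158.191°, shortest Δλ = -36.751° (west) — crosses 180°.
Leg 5: +158.191° → -144.506°, shortest Δλ = 57.303° (east) — crosses 180°.
Leg 6: -144.506° → +50.459°, shortest Δλ = -165.035° (west) — crosses 180°.
Total crossings: 4.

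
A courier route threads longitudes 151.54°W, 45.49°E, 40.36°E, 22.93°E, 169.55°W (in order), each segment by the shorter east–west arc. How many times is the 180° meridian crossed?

2

Leg 1: -151.54° → +45.49°, shortest Δλ = -162.97° (west) — crosses 180°.
Leg 2: +45.49° → +40.36°, shortest Δλ = -5.13° (west) — does not cross 180°.
Leg 3: +40.36° → +22.93°, shortest Δλ = -17.43° (west) — does not cross 180°.
Leg 4: +22.93° → -169.55°, shortest Δλ = 167.52° (east) — crosses 180°.
Total crossings: 2.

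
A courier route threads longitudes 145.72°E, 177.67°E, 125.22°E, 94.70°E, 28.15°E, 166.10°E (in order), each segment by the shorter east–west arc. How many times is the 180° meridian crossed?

0

Leg 1: +145.72° → +177.67°, shortest Δλ = 31.95° (east) — does not cross 180°.
Leg 2: +177.67° → +125.22°, shortest Δλ = -52.45° (west) — does not cross 180°.
Leg 3: +125.22° → +94.70°, shortest Δλ = -30.52° (west) — does not cross 180°.
Leg 4: +94.70° → +28.15°, shortest Δλ = -66.55° (west) — does not cross 180°.
Leg 5: +28.15° → +166.10°, shortest Δλ = 137.95° (east) — does not cross 180°.
Total crossings: 0.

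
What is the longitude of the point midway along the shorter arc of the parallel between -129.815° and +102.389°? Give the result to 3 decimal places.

+166.287°

Signed shortest Δλ from -129.815° to +102.389° is -127.796°.
Midpoint longitude = -129.815° + (-127.796°)/2 = -129.815° − 63.898° = -193.713°.
Normalise into (−180°, 180°]: +166.287°.
(The naïve average (-129.815 + +102.389)/2 = -13.713° is on the wrong side of the globe.)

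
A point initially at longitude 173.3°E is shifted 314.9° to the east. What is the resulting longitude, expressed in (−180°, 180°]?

Start at +173.3°; shift +314.9° → +488.2°.
+488.2° lies outside (−180°, 180°]; subtract 360° → +128.2°.

128.2°E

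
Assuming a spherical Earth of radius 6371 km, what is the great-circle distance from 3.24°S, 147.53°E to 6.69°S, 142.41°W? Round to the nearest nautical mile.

4193 nmi

Δλ = -142.41 − 147.53 = -289.94°; wrapped into (−180°, 180°]: 70.06°.
Δφ = -6.69 − -3.24 = -3.45°.
a = sin²(Δφ/2) + cos φ₁ · cos φ₂ · sin²(Δλ/2) = 0.327622.
c = 2·atan2(√a, √(1−a)) = 1.21882 rad → d = 6371·c ≈ 7765.08 km ≈ 4192.81 nmi.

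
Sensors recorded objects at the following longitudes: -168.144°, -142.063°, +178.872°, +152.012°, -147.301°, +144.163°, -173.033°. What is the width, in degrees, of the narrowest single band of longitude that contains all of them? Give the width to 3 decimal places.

73.774°

Sort the longitudes: -173.033°, -168.144°, -147.301°, -142.063°, +144.163°, +152.012°, +178.872°.
Eastward gaps between consecutive values (wrapping around): 4.889°, 20.843°, 5.238°, 286.226°, 7.849°, 26.860°, 8.095°.
Largest gap = 286.226° ⇒ minimal covering band is its complement: 360° − 286.226° = 73.774°.
Band runs from +144.163° eastward to -142.063°, crossing the antimeridian.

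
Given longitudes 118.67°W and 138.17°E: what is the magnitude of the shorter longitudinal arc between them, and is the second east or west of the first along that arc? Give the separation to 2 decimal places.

Raw difference: 138.17 − -118.67 = 256.84°.
Normalise into (−180°, 180°]: 256.84° − 360° = -103.16°.
Negative ⇒ the second point lies to the west; separation 103.16°.

103.16° west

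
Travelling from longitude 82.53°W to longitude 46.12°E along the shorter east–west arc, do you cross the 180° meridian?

Signed shortest Δλ = ((46.12 − -82.53 + 180) mod 360) − 180 = 128.65°.
Going east by 128.65° from -82.53° reaches +46.12° without touching 180°.

No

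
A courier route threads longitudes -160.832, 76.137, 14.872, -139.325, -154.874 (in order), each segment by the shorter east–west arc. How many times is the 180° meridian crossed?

Leg 1: -160.832° → +76.137°, shortest Δλ = -123.031° (west) — crosses 180°.
Leg 2: +76.137° → +14.872°, shortest Δλ = -61.265° (west) — does not cross 180°.
Leg 3: +14.872° → -139.325°, shortest Δλ = -154.197° (west) — does not cross 180°.
Leg 4: -139.325° → -154.874°, shortest Δλ = -15.549° (west) — does not cross 180°.
Total crossings: 1.

1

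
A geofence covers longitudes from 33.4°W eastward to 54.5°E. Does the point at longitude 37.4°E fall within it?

Yes

Band width going east from -33.4° to +54.5°: ((54.5 − -33.4) mod 360) = 87.9°.
Offset of +37.4° east of the west edge: ((37.4 − -33.4) mod 360) = 70.8°.
70.8° ≤ 87.9° ⇒ inside.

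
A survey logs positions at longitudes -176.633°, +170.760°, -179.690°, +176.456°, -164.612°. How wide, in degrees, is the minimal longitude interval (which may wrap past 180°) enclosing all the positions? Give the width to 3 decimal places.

Sort the longitudes: -179.690°, -176.633°, -164.612°, +170.760°, +176.456°.
Eastward gaps between consecutive values (wrapping around): 3.057°, 12.021°, 335.372°, 5.696°, 3.854°.
Largest gap = 335.372° ⇒ minimal covering band is its complement: 360° − 335.372° = 24.628°.
Band runs from +170.760° eastward to -164.612°, crossing the antimeridian.

24.628°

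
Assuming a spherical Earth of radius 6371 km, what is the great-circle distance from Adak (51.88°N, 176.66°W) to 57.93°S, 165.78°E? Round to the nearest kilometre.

12314 km

Δλ = 165.78 − -176.66 = 342.44°; wrapped into (−180°, 180°]: -17.56°.
Δφ = -57.93 − 51.88 = -109.81°.
a = sin²(Δφ/2) + cos φ₁ · cos φ₂ · sin²(Δλ/2) = 0.677088.
c = 2·atan2(√a, √(1−a)) = 1.93283 rad → d = 6371·c ≈ 12314.05 km.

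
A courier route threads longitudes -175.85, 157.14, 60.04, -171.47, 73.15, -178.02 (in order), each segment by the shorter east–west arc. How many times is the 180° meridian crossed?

4

Leg 1: -175.85° → +157.14°, shortest Δλ = -27.01° (west) — crosses 180°.
Leg 2: +157.14° → +60.04°, shortest Δλ = -97.1° (west) — does not cross 180°.
Leg 3: +60.04° → -171.47°, shortest Δλ = 128.49° (east) — crosses 180°.
Leg 4: -171.47° → +73.15°, shortest Δλ = -115.38° (west) — crosses 180°.
Leg 5: +73.15° → -178.02°, shortest Δλ = 108.83° (east) — crosses 180°.
Total crossings: 4.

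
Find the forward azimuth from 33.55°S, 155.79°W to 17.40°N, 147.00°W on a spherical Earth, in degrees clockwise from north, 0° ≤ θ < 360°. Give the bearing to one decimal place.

Δλ = -147.00 − -155.79 = 8.79°.
θ = atan2( sin Δλ · cos φ₂ , cos φ₁ · sin φ₂ − sin φ₁ · cos φ₂ · cos Δλ )
  = atan2(0.14582, 0.77040) = 10.718° → normalised to [0°, 360°): 10.718°.

10.7°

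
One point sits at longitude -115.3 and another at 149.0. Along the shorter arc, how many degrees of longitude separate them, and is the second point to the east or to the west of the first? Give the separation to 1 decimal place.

95.7° west

Raw difference: 149.0 − -115.3 = 264.3°.
Normalise into (−180°, 180°]: 264.3° − 360° = -95.7°.
Negative ⇒ the second point lies to the west; separation 95.7°.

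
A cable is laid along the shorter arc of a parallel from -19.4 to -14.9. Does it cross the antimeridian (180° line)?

No

Signed shortest Δλ = ((-14.9 − -19.4 + 180) mod 360) − 180 = 4.5°.
Going east by 4.5° from -19.4° reaches -14.9° without touching 180°.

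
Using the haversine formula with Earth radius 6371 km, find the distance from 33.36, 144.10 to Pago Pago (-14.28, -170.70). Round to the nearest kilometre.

Δλ = -170.70 − 144.10 = -314.80°; wrapped into (−180°, 180°]: 45.20°.
Δφ = -14.28 − 33.36 = -47.64°.
a = sin²(Δφ/2) + cos φ₁ · cos φ₂ · sin²(Δλ/2) = 0.282645.
c = 2·atan2(√a, √(1−a)) = 1.12108 rad → d = 6371·c ≈ 7142.40 km.

7142 km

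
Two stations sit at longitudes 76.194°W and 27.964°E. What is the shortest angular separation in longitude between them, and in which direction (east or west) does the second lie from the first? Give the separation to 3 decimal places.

104.158° east

Raw difference: 27.964 − -76.194 = 104.158°.
Normalise into (−180°, 180°]: 104.158° stays 104.158°.
Positive ⇒ the second point lies to the east; separation 104.158°.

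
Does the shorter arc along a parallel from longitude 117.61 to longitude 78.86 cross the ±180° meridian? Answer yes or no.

No

Signed shortest Δλ = ((78.86 − 117.61 + 180) mod 360) − 180 = -38.75°.
Going west by 38.75° from +117.61° reaches +78.86° without touching 180°.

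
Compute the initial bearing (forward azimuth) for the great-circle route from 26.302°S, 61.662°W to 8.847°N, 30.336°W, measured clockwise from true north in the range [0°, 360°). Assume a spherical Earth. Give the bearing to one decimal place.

45.1°

Δλ = -30.336 − -61.662 = 31.326°.
θ = atan2( sin Δλ · cos φ₂ , cos φ₁ · sin φ₂ − sin φ₁ · cos φ₂ · cos Δλ )
  = atan2(0.51372, 0.51188) = 45.103° → normalised to [0°, 360°): 45.103°.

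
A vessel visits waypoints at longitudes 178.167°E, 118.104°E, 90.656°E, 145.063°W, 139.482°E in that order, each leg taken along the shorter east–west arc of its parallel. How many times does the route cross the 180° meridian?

2

Leg 1: +178.167° → +118.104°, shortest Δλ = -60.063° (west) — does not cross 180°.
Leg 2: +118.104° → +90.656°, shortest Δλ = -27.448° (west) — does not cross 180°.
Leg 3: +90.656° → -145.063°, shortest Δλ = 124.281° (east) — crosses 180°.
Leg 4: -145.063° → +139.482°, shortest Δλ = -75.455° (west) — crosses 180°.
Total crossings: 2.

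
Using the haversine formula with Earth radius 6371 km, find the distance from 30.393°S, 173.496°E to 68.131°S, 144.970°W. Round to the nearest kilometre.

Δλ = -144.970 − 173.496 = -318.466°; wrapped into (−180°, 180°]: 41.534°.
Δφ = -68.131 − -30.393 = -37.738°.
a = sin²(Δφ/2) + cos φ₁ · cos φ₂ · sin²(Δλ/2) = 0.144984.
c = 2·atan2(√a, √(1−a)) = 0.78125 rad → d = 6371·c ≈ 4977.36 km.

4977 km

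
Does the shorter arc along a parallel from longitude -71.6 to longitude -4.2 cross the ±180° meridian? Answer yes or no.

Signed shortest Δλ = ((-4.2 − -71.6 + 180) mod 360) − 180 = 67.4°.
Going east by 67.4° from -71.6° reaches -4.2° without touching 180°.

No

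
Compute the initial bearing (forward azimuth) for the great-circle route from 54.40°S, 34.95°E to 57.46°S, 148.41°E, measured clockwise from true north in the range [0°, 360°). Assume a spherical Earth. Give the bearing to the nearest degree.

143°

Δλ = 148.41 − 34.95 = 113.46°.
θ = atan2( sin Δλ · cos φ₂ , cos φ₁ · sin φ₂ − sin φ₁ · cos φ₂ · cos Δλ )
  = atan2(0.49343, -0.66485) = 143.419° → normalised to [0°, 360°): 143.419°.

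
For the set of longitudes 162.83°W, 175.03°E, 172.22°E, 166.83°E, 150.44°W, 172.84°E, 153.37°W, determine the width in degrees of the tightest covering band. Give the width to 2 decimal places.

42.73°

Sort the longitudes: -162.83°, -153.37°, -150.44°, +166.83°, +172.22°, +172.84°, +175.03°.
Eastward gaps between consecutive values (wrapping around): 9.46°, 2.93°, 317.27°, 5.39°, 0.62°, 2.19°, 22.14°.
Largest gap = 317.27° ⇒ minimal covering band is its complement: 360° − 317.27° = 42.73°.
Band runs from +166.83° eastward to -150.44°, crossing the antimeridian.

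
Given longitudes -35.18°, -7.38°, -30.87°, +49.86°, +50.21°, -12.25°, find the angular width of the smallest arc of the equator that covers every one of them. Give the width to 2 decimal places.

85.39°

Sort the longitudes: -35.18°, -30.87°, -12.25°, -7.38°, +49.86°, +50.21°.
Eastward gaps between consecutive values (wrapping around): 4.31°, 18.62°, 4.87°, 57.24°, 0.35°, 274.61°.
Largest gap = 274.61° ⇒ minimal covering band is its complement: 360° − 274.61° = 85.39°.
Band runs from -35.18° eastward to +50.21°.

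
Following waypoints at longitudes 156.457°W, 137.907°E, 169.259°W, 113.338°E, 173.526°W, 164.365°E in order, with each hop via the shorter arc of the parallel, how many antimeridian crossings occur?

Leg 1: -156.457° → +137.907°, shortest Δλ = -65.636° (west) — crosses 180°.
Leg 2: +137.907° → -169.259°, shortest Δλ = 52.834° (east) — crosses 180°.
Leg 3: -169.259° → +113.338°, shortest Δλ = -77.403° (west) — crosses 180°.
Leg 4: +113.338° → -173.526°, shortest Δλ = 73.136° (east) — crosses 180°.
Leg 5: -173.526° → +164.365°, shortest Δλ = -22.109° (west) — crosses 180°.
Total crossings: 5.

5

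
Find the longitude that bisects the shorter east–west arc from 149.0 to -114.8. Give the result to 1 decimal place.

-162.9°

Signed shortest Δλ from +149.0° to -114.8° is +96.2°.
Midpoint longitude = +149.0° + (+96.2°)/2 = +149.0° + 48.1° = +197.1°.
Normalise into (−180°, 180°]: -162.9°.
(The naïve average (+149.0 + -114.8)/2 = 17.1° is on the wrong side of the globe.)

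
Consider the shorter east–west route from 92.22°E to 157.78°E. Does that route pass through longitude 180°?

No

Signed shortest Δλ = ((157.78 − 92.22 + 180) mod 360) − 180 = 65.56°.
Going east by 65.56° from +92.22° reaches +157.78° without touching 180°.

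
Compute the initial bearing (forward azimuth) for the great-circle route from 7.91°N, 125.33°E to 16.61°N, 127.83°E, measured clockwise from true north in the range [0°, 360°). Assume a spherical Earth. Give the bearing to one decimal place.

Δλ = 127.83 − 125.33 = 2.50°.
θ = atan2( sin Δλ · cos φ₂ , cos φ₁ · sin φ₂ − sin φ₁ · cos φ₂ · cos Δλ )
  = atan2(0.04180, 0.15139) = 15.435° → normalised to [0°, 360°): 15.435°.

15.4°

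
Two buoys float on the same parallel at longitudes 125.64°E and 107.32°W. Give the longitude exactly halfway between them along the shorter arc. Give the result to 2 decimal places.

Signed shortest Δλ from +125.64° to -107.32° is +127.04°.
Midpoint longitude = +125.64° + (+127.04°)/2 = +125.64° + 63.52° = +189.16°.
Normalise into (−180°, 180°]: -170.84°.
(The naïve average (+125.64 + -107.32)/2 = 9.16° is on the wrong side of the globe.)

170.84°W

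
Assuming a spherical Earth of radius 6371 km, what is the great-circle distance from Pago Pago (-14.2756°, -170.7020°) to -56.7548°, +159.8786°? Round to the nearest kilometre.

5338 km

Δλ = 159.8786 − -170.7020 = 330.5806°; wrapped into (−180°, 180°]: -29.4194°.
Δφ = -56.7548 − -14.2756 = -42.4792°.
a = sin²(Δφ/2) + cos φ₁ · cos φ₂ · sin²(Δλ/2) = 0.165495.
c = 2·atan2(√a, √(1−a)) = 0.83792 rad → d = 6371·c ≈ 5338.38 km.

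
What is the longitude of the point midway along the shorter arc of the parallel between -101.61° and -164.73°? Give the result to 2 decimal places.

-133.17°

Signed shortest Δλ from -101.61° to -164.73° is -63.12°.
Midpoint longitude = -101.61° + (-63.12°)/2 = -101.61° − 31.56° = -133.17°.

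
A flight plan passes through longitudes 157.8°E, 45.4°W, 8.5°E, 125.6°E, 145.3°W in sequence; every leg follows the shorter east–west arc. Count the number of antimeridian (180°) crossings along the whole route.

2

Leg 1: +157.8° → -45.4°, shortest Δλ = 156.8° (east) — crosses 180°.
Leg 2: -45.4° → +8.5°, shortest Δλ = 53.9° (east) — does not cross 180°.
Leg 3: +8.5° → +125.6°, shortest Δλ = 117.1° (east) — does not cross 180°.
Leg 4: +125.6° → -145.3°, shortest Δλ = 89.1° (east) — crosses 180°.
Total crossings: 2.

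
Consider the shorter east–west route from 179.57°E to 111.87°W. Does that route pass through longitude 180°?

Yes

Naïve |-111.87 − 179.57| = 291.44° > 180°, so the shorter arc goes the other way round — across 180°.
Signed shortest Δλ = ((-111.87 − 179.57 + 180) mod 360) − 180 = 68.56°.
Going east by 68.56° from +179.57° passes through 180° before reaching -111.87°.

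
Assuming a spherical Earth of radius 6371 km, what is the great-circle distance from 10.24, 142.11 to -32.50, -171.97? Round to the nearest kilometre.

6804 km

Δλ = -171.97 − 142.11 = -314.08°; wrapped into (−180°, 180°]: 45.92°.
Δφ = -32.50 − 10.24 = -42.74°.
a = sin²(Δφ/2) + cos φ₁ · cos φ₂ · sin²(Δλ/2) = 0.259073.
c = 2·atan2(√a, √(1−a)) = 1.06803 rad → d = 6371·c ≈ 6804.40 km.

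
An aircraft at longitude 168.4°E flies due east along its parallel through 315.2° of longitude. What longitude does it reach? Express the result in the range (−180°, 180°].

Start at +168.4°; shift +315.2° → +483.6°.
+483.6° lies outside (−180°, 180°]; subtract 360° → +123.6°.

123.6°E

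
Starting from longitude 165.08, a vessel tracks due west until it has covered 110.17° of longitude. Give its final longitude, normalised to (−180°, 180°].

+54.91°

Start at +165.08°; shift −110.17° → +54.91°.
+54.91° already lies in (−180°, 180°].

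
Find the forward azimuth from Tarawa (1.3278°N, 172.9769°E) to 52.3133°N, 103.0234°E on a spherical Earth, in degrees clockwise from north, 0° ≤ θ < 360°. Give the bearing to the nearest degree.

324°

Δλ = 103.0234 − 172.9769 = -69.9535°.
θ = atan2( sin Δλ · cos φ₂ , cos φ₁ · sin φ₂ − sin φ₁ · cos φ₂ · cos Δλ )
  = atan2(-0.57430, 0.78630) = -36.144° → normalised to [0°, 360°): 323.856°.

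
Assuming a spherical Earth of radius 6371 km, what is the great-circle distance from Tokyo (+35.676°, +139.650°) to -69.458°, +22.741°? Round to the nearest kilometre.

Δλ = 22.741 − 139.650 = -116.909°.
Δφ = -69.458 − 35.676 = -105.134°.
a = sin²(Δφ/2) + cos φ₁ · cos φ₂ · sin²(Δλ/2) = 0.837560.
c = 2·atan2(√a, √(1−a)) = 2.31192 rad → d = 6371·c ≈ 14729.27 km.

14729 km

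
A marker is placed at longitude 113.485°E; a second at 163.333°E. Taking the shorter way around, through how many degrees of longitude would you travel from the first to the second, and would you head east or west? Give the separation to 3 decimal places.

49.848° east

Raw difference: 163.333 − 113.485 = 49.848°.
Normalise into (−180°, 180°]: 49.848° stays 49.848°.
Positive ⇒ the second point lies to the east; separation 49.848°.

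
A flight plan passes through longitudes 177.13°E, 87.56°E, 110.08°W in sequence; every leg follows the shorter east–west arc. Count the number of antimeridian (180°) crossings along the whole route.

1

Leg 1: +177.13° → +87.56°, shortest Δλ = -89.57° (west) — does not cross 180°.
Leg 2: +87.56° → -110.08°, shortest Δλ = 162.36° (east) — crosses 180°.
Total crossings: 1.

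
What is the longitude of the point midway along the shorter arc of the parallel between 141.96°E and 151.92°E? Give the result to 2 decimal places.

146.94°E

Signed shortest Δλ from +141.96° to +151.92° is +9.96°.
Midpoint longitude = +141.96° + (+9.96°)/2 = +141.96° + 4.98° = +146.94°.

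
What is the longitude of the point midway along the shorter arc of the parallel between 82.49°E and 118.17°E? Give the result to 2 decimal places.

Signed shortest Δλ from +82.49° to +118.17° is +35.68°.
Midpoint longitude = +82.49° + (+35.68°)/2 = +82.49° + 17.84° = +100.33°.

100.33°E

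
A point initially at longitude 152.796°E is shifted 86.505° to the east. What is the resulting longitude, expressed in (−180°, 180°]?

120.699°W

Start at +152.796°; shift +86.505° → +239.301°.
+239.301° lies outside (−180°, 180°]; subtract 360° → -120.699°.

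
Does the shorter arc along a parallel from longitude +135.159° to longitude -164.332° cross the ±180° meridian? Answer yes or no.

Naïve |-164.332 − 135.159| = 299.491° > 180°, so the shorter arc goes the other way round — across 180°.
Signed shortest Δλ = ((-164.332 − 135.159 + 180) mod 360) − 180 = 60.509°.
Going east by 60.509° from +135.159° passes through 180° before reaching -164.332°.

Yes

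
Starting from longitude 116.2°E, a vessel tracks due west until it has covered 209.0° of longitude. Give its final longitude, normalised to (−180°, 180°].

Start at +116.2°; shift −209.0° → -92.8°.
-92.8° already lies in (−180°, 180°].

92.8°W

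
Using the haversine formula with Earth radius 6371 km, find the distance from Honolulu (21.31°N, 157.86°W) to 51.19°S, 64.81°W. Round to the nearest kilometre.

Δλ = -64.81 − -157.86 = 93.05°.
Δφ = -51.19 − 21.31 = -72.50°.
a = sin²(Δφ/2) + cos φ₁ · cos φ₂ · sin²(Δλ/2) = 0.657125.
c = 2·atan2(√a, √(1−a)) = 1.89046 rad → d = 6371·c ≈ 12044.14 km.

12044 km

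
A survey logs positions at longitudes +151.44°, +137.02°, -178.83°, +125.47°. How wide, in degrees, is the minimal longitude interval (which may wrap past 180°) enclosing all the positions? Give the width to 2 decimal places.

Sort the longitudes: -178.83°, +125.47°, +137.02°, +151.44°.
Eastward gaps between consecutive values (wrapping around): 304.30°, 11.55°, 14.42°, 29.73°.
Largest gap = 304.30° ⇒ minimal covering band is its complement: 360° − 304.30° = 55.70°.
Band runs from +125.47° eastward to -178.83°, crossing the antimeridian.

55.70°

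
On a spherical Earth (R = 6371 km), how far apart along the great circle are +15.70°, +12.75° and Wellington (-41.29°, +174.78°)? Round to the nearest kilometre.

16687 km

Δλ = 174.78 − 12.75 = 162.03°.
Δφ = -41.29 − 15.70 = -56.99°.
a = sin²(Δφ/2) + cos φ₁ · cos φ₂ · sin²(Δλ/2) = 0.933311.
c = 2·atan2(√a, √(1−a)) = 2.61919 rad → d = 6371·c ≈ 16686.85 km.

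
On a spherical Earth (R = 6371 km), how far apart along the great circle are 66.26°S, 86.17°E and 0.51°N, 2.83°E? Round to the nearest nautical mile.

Δλ = 2.83 − 86.17 = -83.34°.
Δφ = 0.51 − -66.26 = 66.77°.
a = sin²(Δφ/2) + cos φ₁ · cos φ₂ · sin²(Δλ/2) = 0.480729.
c = 2·atan2(√a, √(1−a)) = 1.53225 rad → d = 6371·c ≈ 9761.94 km ≈ 5271.02 nmi.

5271 nmi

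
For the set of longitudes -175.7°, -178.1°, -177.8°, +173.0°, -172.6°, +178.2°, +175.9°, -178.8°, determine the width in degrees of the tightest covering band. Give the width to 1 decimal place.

14.4°

Sort the longitudes: -178.8°, -178.1°, -177.8°, -175.7°, -172.6°, +173.0°, +175.9°, +178.2°.
Eastward gaps between consecutive values (wrapping around): 0.7°, 0.3°, 2.1°, 3.1°, 345.6°, 2.9°, 2.3°, 3.0°.
Largest gap = 345.6° ⇒ minimal covering band is its complement: 360° − 345.6° = 14.4°.
Band runs from +173.0° eastward to -172.6°, crossing the antimeridian.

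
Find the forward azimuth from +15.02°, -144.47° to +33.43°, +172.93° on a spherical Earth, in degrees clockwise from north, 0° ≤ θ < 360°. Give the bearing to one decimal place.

303.4°

Δλ = 172.93 − -144.47 = 317.40°; wrapped into (−180°, 180°]: -42.60°.
θ = atan2( sin Δλ · cos φ₂ , cos φ₁ · sin φ₂ − sin φ₁ · cos φ₂ · cos Δλ )
  = atan2(-0.56489, 0.37289) = -56.571° → normalised to [0°, 360°): 303.429°.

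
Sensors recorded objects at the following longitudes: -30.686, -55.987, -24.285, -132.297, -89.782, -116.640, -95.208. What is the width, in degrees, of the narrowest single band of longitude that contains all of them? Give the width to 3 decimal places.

108.012°

Sort the longitudes: -132.297°, -116.640°, -95.208°, -89.782°, -55.987°, -30.686°, -24.285°.
Eastward gaps between consecutive values (wrapping around): 15.657°, 21.432°, 5.426°, 33.795°, 25.301°, 6.401°, 251.988°.
Largest gap = 251.988° ⇒ minimal covering band is its complement: 360° − 251.988° = 108.012°.
Band runs from -132.297° eastward to -24.285°.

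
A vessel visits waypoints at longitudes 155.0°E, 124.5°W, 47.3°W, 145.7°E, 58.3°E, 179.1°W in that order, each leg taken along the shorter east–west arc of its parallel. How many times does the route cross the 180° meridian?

Leg 1: +155.0° → -124.5°, shortest Δλ = 80.5° (east) — crosses 180°.
Leg 2: -124.5° → -47.3°, shortest Δλ = 77.2° (east) — does not cross 180°.
Leg 3: -47.3° → +145.7°, shortest Δλ = -167.0° (west) — crosses 180°.
Leg 4: +145.7° → +58.3°, shortest Δλ = -87.4° (west) — does not cross 180°.
Leg 5: +58.3° → -179.1°, shortest Δλ = 122.6° (east) — crosses 180°.
Total crossings: 3.

3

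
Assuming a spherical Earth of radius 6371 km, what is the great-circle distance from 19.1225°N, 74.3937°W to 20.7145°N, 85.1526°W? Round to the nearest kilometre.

Δλ = -85.1526 − -74.3937 = -10.7589°.
Δφ = 20.7145 − 19.1225 = 1.5920°.
a = sin²(Δφ/2) + cos φ₁ · cos φ₂ · sin²(Δλ/2) = 0.007960.
c = 2·atan2(√a, √(1−a)) = 0.17868 rad → d = 6371·c ≈ 1138.37 km.

1138 km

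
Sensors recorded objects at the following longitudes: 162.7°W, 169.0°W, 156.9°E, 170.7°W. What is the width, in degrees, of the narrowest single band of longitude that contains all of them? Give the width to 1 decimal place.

40.4°

Sort the longitudes: -170.7°, -169.0°, -162.7°, +156.9°.
Eastward gaps between consecutive values (wrapping around): 1.7°, 6.3°, 319.6°, 32.4°.
Largest gap = 319.6° ⇒ minimal covering band is its complement: 360° − 319.6° = 40.4°.
Band runs from +156.9° eastward to -162.7°, crossing the antimeridian.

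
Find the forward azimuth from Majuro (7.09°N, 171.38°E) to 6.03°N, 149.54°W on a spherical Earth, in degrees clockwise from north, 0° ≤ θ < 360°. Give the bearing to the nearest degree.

Δλ = -149.54 − 171.38 = -320.92°; wrapped into (−180°, 180°]: 39.08°.
θ = atan2( sin Δλ · cos φ₂ , cos φ₁ · sin φ₂ − sin φ₁ · cos φ₂ · cos Δλ )
  = atan2(0.62692, 0.00896) = 89.181° → normalised to [0°, 360°): 89.181°.

89°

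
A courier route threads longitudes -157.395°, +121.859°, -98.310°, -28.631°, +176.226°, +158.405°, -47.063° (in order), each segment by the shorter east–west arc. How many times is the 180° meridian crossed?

4

Leg 1: -157.395° → +121.859°, shortest Δλ = -80.746° (west) — crosses 180°.
Leg 2: +121.859° → -98.310°, shortest Δλ = 139.831° (east) — crosses 180°.
Leg 3: -98.310° → -28.631°, shortest Δλ = 69.679° (east) — does not cross 180°.
Leg 4: -28.631° → +176.226°, shortest Δλ = -155.143° (west) — crosses 180°.
Leg 5: +176.226° → +158.405°, shortest Δλ = -17.821° (west) — does not cross 180°.
Leg 6: +158.405° → -47.063°, shortest Δλ = 154.532° (east) — crosses 180°.
Total crossings: 4.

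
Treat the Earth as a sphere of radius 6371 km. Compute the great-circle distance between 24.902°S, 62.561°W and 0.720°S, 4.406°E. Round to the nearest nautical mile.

Δλ = 4.406 − -62.561 = 66.967°.
Δφ = -0.720 − -24.902 = 24.182°.
a = sin²(Δφ/2) + cos φ₁ · cos φ₂ · sin²(Δλ/2) = 0.319926.
c = 2·atan2(√a, √(1−a)) = 1.20237 rad → d = 6371·c ≈ 7660.29 km ≈ 4136.23 nmi.

4136 nmi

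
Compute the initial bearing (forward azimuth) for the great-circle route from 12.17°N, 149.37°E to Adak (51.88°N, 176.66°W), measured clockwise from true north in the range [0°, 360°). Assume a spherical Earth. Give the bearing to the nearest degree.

Δλ = -176.66 − 149.37 = -326.03°; wrapped into (−180°, 180°]: 33.97°.
θ = atan2( sin Δλ · cos φ₂ , cos φ₁ · sin φ₂ − sin φ₁ · cos φ₂ · cos Δλ )
  = atan2(0.34493, 0.66111) = 27.553° → normalised to [0°, 360°): 27.553°.

28°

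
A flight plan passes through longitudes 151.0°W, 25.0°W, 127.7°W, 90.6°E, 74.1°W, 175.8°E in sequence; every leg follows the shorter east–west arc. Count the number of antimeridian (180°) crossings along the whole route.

2

Leg 1: -151.0° → -25.0°, shortest Δλ = 126.0° (east) — does not cross 180°.
Leg 2: -25.0° → -127.7°, shortest Δλ = -102.7° (west) — does not cross 180°.
Leg 3: -127.7° → +90.6°, shortest Δλ = -141.7° (west) — crosses 180°.
Leg 4: +90.6° → -74.1°, shortest Δλ = -164.7° (west) — does not cross 180°.
Leg 5: -74.1° → +175.8°, shortest Δλ = -110.1° (west) — crosses 180°.
Total crossings: 2.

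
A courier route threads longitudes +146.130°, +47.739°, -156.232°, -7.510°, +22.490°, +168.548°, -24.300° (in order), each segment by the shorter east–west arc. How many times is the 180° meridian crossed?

2

Leg 1: +146.130° → +47.739°, shortest Δλ = -98.391° (west) — does not cross 180°.
Leg 2: +47.739° → -156.232°, shortest Δλ = 156.029° (east) — crosses 180°.
Leg 3: -156.232° → -7.510°, shortest Δλ = 148.722° (east) — does not cross 180°.
Leg 4: -7.510° → +22.490°, shortest Δλ = 30.0° (east) — does not cross 180°.
Leg 5: +22.490° → +168.548°, shortest Δλ = 146.058° (east) — does not cross 180°.
Leg 6: +168.548° → -24.300°, shortest Δλ = 167.152° (east) — crosses 180°.
Total crossings: 2.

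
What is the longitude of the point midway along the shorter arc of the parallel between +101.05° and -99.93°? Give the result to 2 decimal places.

-179.44°

Signed shortest Δλ from +101.05° to -99.93° is +159.02°.
Midpoint longitude = +101.05° + (+159.02°)/2 = +101.05° + 79.51° = +180.56°.
Normalise into (−180°, 180°]: -179.44°.
(The naïve average (+101.05 + -99.93)/2 = 0.56° is on the wrong side of the globe.)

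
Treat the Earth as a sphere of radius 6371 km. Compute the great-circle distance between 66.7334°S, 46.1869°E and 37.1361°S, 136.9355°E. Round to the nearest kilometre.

Δλ = 136.9355 − 46.1869 = 90.7486°.
Δφ = -37.1361 − -66.7334 = 29.5973°.
a = sin²(Δφ/2) + cos φ₁ · cos φ₂ · sin²(Δλ/2) = 0.224750.
c = 2·atan2(√a, √(1−a)) = 0.98783 rad → d = 6371·c ≈ 6293.48 km.

6293 km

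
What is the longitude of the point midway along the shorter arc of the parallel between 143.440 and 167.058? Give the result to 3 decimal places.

+155.249°

Signed shortest Δλ from +143.440° to +167.058° is +23.618°.
Midpoint longitude = +143.440° + (+23.618°)/2 = +143.440° + 11.809° = +155.249°.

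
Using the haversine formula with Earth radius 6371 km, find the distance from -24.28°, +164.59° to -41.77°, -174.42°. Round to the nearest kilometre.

2744 km

Δλ = -174.42 − 164.59 = -339.01°; wrapped into (−180°, 180°]: 20.99°.
Δφ = -41.77 − -24.28 = -17.49°.
a = sin²(Δφ/2) + cos φ₁ · cos φ₂ · sin²(Δλ/2) = 0.045672.
c = 2·atan2(√a, √(1−a)) = 0.43074 rad → d = 6371·c ≈ 2744.26 km.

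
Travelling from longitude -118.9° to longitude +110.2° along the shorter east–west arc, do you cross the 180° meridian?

Yes

Naïve |110.2 − -118.9| = 229.1° > 180°, so the shorter arc goes the other way round — across 180°.
Signed shortest Δλ = ((110.2 − -118.9 + 180) mod 360) − 180 = -130.9°.
Going west by 130.9° from -118.9° passes through 180° before reaching +110.2°.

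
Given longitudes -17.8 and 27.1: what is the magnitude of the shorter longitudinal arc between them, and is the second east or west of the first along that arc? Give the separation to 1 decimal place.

44.9° east

Raw difference: 27.1 − -17.8 = 44.9°.
Normalise into (−180°, 180°]: 44.9° stays 44.9°.
Positive ⇒ the second point lies to the east; separation 44.9°.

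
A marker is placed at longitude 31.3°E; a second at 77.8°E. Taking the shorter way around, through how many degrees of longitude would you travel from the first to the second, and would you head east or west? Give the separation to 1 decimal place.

Raw difference: 77.8 − 31.3 = 46.5°.
Normalise into (−180°, 180°]: 46.5° stays 46.5°.
Positive ⇒ the second point lies to the east; separation 46.5°.

46.5° east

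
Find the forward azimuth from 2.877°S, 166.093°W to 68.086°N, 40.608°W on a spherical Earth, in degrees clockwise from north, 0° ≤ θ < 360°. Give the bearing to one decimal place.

18.4°

Δλ = -40.608 − -166.093 = 125.485°.
θ = atan2( sin Δλ · cos φ₂ , cos φ₁ · sin φ₂ − sin φ₁ · cos φ₂ · cos Δλ )
  = atan2(0.30390, 0.91570) = 18.360° → normalised to [0°, 360°): 18.360°.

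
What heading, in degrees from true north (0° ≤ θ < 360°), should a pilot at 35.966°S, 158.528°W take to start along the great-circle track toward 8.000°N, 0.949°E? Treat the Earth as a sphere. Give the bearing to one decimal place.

141.2°

Δλ = 0.949 − -158.528 = 159.477°.
θ = atan2( sin Δλ · cos φ₂ , cos φ₁ · sin φ₂ − sin φ₁ · cos φ₂ · cos Δλ )
  = atan2(0.34717, -0.43203) = 141.216° → normalised to [0°, 360°): 141.216°.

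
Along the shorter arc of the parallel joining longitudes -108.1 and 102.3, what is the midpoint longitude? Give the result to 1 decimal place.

Signed shortest Δλ from -108.1° to +102.3° is -149.6°.
Midpoint longitude = -108.1° + (-149.6°)/2 = -108.1° − 74.8° = -182.9°.
Normalise into (−180°, 180°]: +177.1°.
(The naïve average (-108.1 + +102.3)/2 = -2.9° is on the wrong side of the globe.)

+177.1°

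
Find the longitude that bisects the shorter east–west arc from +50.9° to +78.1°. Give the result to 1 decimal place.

+64.5°

Signed shortest Δλ from +50.9° to +78.1° is +27.2°.
Midpoint longitude = +50.9° + (+27.2°)/2 = +50.9° + 13.6° = +64.5°.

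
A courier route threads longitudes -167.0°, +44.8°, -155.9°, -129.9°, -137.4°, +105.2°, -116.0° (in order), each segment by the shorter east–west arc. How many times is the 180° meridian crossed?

Leg 1: -167.0° → +44.8°, shortest Δλ = -148.2° (west) — crosses 180°.
Leg 2: +44.8° → -155.9°, shortest Δλ = 159.3° (east) — crosses 180°.
Leg 3: -155.9° → -129.9°, shortest Δλ = 26.0° (east) — does not cross 180°.
Leg 4: -129.9° → -137.4°, shortest Δλ = -7.5° (west) — does not cross 180°.
Leg 5: -137.4° → +105.2°, shortest Δλ = -117.4° (west) — crosses 180°.
Leg 6: +105.2° → -116.0°, shortest Δλ = 138.8° (east) — crosses 180°.
Total crossings: 4.

4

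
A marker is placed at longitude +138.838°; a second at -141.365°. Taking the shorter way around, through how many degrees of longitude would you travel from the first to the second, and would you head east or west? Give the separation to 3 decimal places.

Raw difference: -141.365 − 138.838 = -280.203°.
Normalise into (−180°, 180°]: -280.203° + 360° = 79.797°.
Positive ⇒ the second point lies to the east; separation 79.797°.

79.797° east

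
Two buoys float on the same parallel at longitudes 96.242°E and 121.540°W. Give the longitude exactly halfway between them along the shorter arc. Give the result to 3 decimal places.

167.351°E

Signed shortest Δλ from +96.242° to -121.540° is +142.218°.
Midpoint longitude = +96.242° + (+142.218°)/2 = +96.242° + 71.109° = +167.351°.
(The naïve average (+96.242 + -121.540)/2 = -12.649° is on the wrong side of the globe.)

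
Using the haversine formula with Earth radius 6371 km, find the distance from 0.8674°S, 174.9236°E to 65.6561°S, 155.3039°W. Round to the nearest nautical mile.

Δλ = -155.3039 − 174.9236 = -330.2275°; wrapped into (−180°, 180°]: 29.7725°.
Δφ = -65.6561 − -0.8674 = -64.7887°.
a = sin²(Δφ/2) + cos φ₁ · cos φ₂ · sin²(Δλ/2) = 0.314223.
c = 2·atan2(√a, √(1−a)) = 1.19011 rad → d = 6371·c ≈ 7582.22 km ≈ 4094.07 nmi.

4094 nmi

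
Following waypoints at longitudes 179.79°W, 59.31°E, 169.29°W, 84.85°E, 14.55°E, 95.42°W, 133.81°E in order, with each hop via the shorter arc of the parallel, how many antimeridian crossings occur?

Leg 1: -179.79° → +59.31°, shortest Δλ = -120.9° (west) — crosses 180°.
Leg 2: +59.31° → -169.29°, shortest Δλ = 131.4° (east) — crosses 180°.
Leg 3: -169.29° → +84.85°, shortest Δλ = -105.86° (west) — crosses 180°.
Leg 4: +84.85° → +14.55°, shortest Δλ = -70.3° (west) — does not cross 180°.
Leg 5: +14.55° → -95.42°, shortest Δλ = -109.97° (west) — does not cross 180°.
Leg 6: -95.42° → +133.81°, shortest Δλ = -130.77° (west) — crosses 180°.
Total crossings: 4.

4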